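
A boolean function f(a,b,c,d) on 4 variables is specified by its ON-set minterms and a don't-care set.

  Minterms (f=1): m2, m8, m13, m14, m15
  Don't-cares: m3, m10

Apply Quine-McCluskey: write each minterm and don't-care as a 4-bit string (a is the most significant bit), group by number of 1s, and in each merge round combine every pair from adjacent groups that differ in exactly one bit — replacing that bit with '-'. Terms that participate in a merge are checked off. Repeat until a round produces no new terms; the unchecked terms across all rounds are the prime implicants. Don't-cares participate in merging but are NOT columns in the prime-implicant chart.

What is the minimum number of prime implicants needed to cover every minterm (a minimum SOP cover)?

4

Round 0: 0010✓ 0011✓ 1000✓ 1010✓ 1101✓ 1110✓ 1111✓
Round 1: -010 001- 1-10 10-0 11-1 111-
PIs = {-010, 001-, 1-10, 10-0, 11-1, 111-}
Coverage chart:
  m2: -010,001-
  m8: 10-0 ←essential
  m13: 11-1 ←essential
  m14: 1-10,111-
  m15: 11-1,111-
Essential: 10-0, 11-1
Petrick residual → -010, 1-10
Min cover (4 terms): b'cd' + acd' + ab'd' + abd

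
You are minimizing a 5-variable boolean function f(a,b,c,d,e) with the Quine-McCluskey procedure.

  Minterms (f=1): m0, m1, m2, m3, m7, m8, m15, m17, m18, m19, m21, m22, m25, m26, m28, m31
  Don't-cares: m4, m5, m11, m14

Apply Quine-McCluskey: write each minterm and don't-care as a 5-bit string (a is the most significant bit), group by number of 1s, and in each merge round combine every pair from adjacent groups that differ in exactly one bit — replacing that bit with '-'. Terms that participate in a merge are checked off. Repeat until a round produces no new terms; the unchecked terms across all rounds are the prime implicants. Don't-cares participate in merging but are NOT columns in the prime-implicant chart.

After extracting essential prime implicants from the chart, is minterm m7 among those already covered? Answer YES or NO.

size-2^0 implicants → 00000(✓)  00001(✓)  00010(✓)  00011(✓)  00100(✓)  00101(✓)  00111(✓)  01000(✓)  01011(✓)  01110(✓)  01111(✓)  10001(✓)  10010(✓)  10011(✓)  10101(✓)  10110(✓)  11001(✓)  11010(✓)  11100  11111(✓)
size-2^1 implicants → -0001(✓)  -0010(✓)  -0011(✓)  -0101(✓)  -1111  0-000  0-011(✓)  0-111(✓)  00-00(✓)  00-01(✓)  00-11(✓)  000-0(✓)  000-1(✓)  0000-(✓)  0001-(✓)  001-1(✓)  0010-(✓)  01-11(✓)  0111-  1-001  1-010  10-01(✓)  10-10  100-1(✓)  1001-(✓)
size-2^2 implicants → -0-01  -00-1  -001-  0--11  00--1  00-0-  000--
Unchecked terms (primes): -0-01, -00-1, -001-, -1111, 0--11, 0-000, 00--1, 00-0-, 000--, 0111-, 1-001, 1-010, 10-10, 11100
Minterm coverage:
  m0 ⊆ 0-000,00-0-,000--
  m1 ⊆ -0-01,-00-1,00--1,00-0-,000--
  m2 ⊆ -001-,000--
  m3 ⊆ -00-1,-001-,0--11,00--1,000--
  m7 ⊆ 0--11,00--1
  m8 ⊆ 0-000 [E]
  m15 ⊆ -1111,0--11,0111-
  m17 ⊆ -0-01,-00-1,1-001
  m18 ⊆ -001-,1-010,10-10
  m19 ⊆ -00-1,-001-
  m21 ⊆ -0-01 [E]
  m22 ⊆ 10-10 [E]
  m25 ⊆ 1-001 [E]
  m26 ⊆ 1-010 [E]
  m28 ⊆ 11100 [E]
  m31 ⊆ -1111 [E]
E = {-0-01, -1111, 0-000, 1-001, 1-010, 10-10, 11100}

NO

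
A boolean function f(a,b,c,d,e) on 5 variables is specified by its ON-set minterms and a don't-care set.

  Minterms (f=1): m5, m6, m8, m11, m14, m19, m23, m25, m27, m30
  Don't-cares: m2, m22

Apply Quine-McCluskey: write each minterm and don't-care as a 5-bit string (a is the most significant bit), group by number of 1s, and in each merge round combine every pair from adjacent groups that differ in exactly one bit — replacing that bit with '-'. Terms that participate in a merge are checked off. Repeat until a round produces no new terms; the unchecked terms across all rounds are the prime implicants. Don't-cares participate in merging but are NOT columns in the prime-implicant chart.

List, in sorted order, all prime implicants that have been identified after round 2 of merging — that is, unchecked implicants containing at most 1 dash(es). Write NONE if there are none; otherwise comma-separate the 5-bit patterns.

-1011, 00-10, 00101, 01000, 1-011, 10-11, 1011-, 110-1

Round 0: 00010✓ 00101 00110✓ 01000 01011✓ 01110✓ 10011✓ 10110✓ 10111✓ 11001✓ 11011✓ 11110✓
Round 1: -0110✓ -1011 -1110✓ 0-110✓ 00-10 1-011 1-110✓ 10-11 1011- 110-1
Round 2: --110
PIs = {--110, -1011, 00-10, 00101, 01000, 1-011, 10-11, 1011-, 110-1}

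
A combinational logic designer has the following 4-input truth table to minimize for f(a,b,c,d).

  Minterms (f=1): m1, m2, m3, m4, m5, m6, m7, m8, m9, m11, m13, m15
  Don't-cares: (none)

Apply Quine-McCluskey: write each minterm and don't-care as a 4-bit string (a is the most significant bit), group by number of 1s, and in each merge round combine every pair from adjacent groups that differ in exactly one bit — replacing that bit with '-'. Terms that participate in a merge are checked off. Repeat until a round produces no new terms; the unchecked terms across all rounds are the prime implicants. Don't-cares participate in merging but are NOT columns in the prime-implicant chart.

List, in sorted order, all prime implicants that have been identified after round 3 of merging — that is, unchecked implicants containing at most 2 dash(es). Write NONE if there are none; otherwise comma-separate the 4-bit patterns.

0-1-, 01--, 100-

Round 0: 0001✓ 0010✓ 0011✓ 0100✓ 0101✓ 0110✓ 0111✓ 1000✓ 1001✓ 1011✓ 1101✓ 1111✓
Round 1: -001✓ -011✓ -101✓ -111✓ 0-01✓ 0-10✓ 0-11✓ 00-1✓ 001-✓ 01-0✓ 01-1✓ 010-✓ 011-✓ 1-01✓ 1-11✓ 10-1✓ 100- 11-1✓
Round 2: --01✓ --11✓ -0-1✓ -1-1✓ 0--1✓ 0-1- 01-- 1--1✓
Round 3: ---1
PIs = {---1, 0-1-, 01--, 100-}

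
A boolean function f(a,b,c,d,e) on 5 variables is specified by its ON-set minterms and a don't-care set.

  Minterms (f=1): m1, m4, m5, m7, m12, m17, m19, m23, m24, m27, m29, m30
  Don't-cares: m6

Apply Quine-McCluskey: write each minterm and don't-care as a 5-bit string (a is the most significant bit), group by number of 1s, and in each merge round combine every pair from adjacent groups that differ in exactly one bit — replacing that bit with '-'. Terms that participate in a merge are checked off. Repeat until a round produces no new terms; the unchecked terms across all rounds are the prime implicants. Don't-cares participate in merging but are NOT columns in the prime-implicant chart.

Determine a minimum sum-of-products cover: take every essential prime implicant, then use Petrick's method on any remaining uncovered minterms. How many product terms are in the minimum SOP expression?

size-2^0 implicants → 00001(✓)  00100(✓)  00101(✓)  00110(✓)  00111(✓)  01100(✓)  10001(✓)  10011(✓)  10111(✓)  11000  11011(✓)  11101  11110
size-2^1 implicants → -0001  -0111  0-100  00-01  001-0(✓)  001-1(✓)  0010-(✓)  0011-(✓)  1-011  10-11  100-1
size-2^2 implicants → 001--
Unchecked terms (primes): -0001, -0111, 0-100, 00-01, 001--, 1-011, 10-11, 100-1, 11000, 11101, 11110
Minterm coverage:
  m1 ⊆ -0001,00-01
  m4 ⊆ 0-100,001--
  m5 ⊆ 00-01,001--
  m7 ⊆ -0111,001--
  m12 ⊆ 0-100 [E]
  m17 ⊆ -0001,100-1
  m19 ⊆ 1-011,10-11,100-1
  m23 ⊆ -0111,10-11
  m24 ⊆ 11000 [E]
  m27 ⊆ 1-011 [E]
  m29 ⊆ 11101 [E]
  m30 ⊆ 11110 [E]
E = {0-100, 1-011, 11000, 11101, 11110}
Petrick residual → -0001, -0111, 00-01
Cover = b'c'd'e + b'cde + a'cd'e' + a'b'd'e + ac'de + abc'd'e' + abcd'e + abcde'  |cover|=8

8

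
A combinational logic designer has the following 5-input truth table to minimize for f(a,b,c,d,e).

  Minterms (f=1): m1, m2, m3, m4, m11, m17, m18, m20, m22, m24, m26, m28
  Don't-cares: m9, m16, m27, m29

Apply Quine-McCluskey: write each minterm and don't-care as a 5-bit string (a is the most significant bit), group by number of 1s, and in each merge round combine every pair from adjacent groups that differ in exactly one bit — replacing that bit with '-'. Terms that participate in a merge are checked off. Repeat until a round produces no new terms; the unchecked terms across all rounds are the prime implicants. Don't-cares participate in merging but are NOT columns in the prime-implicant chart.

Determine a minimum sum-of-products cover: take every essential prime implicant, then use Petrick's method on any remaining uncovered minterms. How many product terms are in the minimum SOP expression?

7

Round 0: 00001✓ 00010✓ 00011✓ 00100✓ 01001✓ 01011✓ 10000✓ 10001✓ 10010✓ 10100✓ 10110✓ 11000✓ 11010✓ 11011✓ 11100✓ 11101✓
Round 1: -0001 -0010 -0100 -1011 0-001✓ 0-011✓ 000-1✓ 0001- 010-1✓ 1-000✓ 1-010✓ 1-100✓ 10-00✓ 10-10✓ 100-0✓ 1000- 101-0✓ 11-00✓ 110-0✓ 1101- 1110-
Round 2: 0-0-1 1--00 1-0-0 10--0
PIs = {-0001, -0010, -0100, -1011, 0-0-1, 0001-, 1--00, 1-0-0, 10--0, 1000-, 1101-, 1110-}
Coverage chart:
  m1: -0001,0-0-1
  m2: -0010,0001-
  m3: 0-0-1,0001-
  m4: -0100 ←essential
  m11: -1011,0-0-1
  m17: -0001,1000-
  m18: -0010,1-0-0,10--0
  m20: -0100,1--00,10--0
  m22: 10--0 ←essential
  m24: 1--00,1-0-0
  m26: 1-0-0,1101-
  m28: 1--00,1110-
Essential: -0100, 10--0
Petrick residual → -0001, -0010, 0-0-1, 1--00, 1-0-0
Min cover (7 terms): b'c'd'e + b'c'de' + b'cd'e' + a'c'e + ad'e' + ac'e' + ab'e'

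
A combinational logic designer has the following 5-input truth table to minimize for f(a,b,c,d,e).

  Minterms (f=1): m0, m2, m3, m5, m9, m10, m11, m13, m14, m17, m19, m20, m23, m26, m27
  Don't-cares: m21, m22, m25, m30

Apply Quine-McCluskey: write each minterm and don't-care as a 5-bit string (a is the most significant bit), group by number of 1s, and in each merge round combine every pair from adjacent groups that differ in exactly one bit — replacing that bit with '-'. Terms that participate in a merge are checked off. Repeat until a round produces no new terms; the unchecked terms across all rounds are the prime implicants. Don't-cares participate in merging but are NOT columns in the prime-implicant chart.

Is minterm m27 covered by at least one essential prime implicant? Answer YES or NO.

NO

[col 0] 00000*, 00010*, 00011*, 00101*, 01001*, 01010*, 01011*, 01101*, 01110*, 10001*, 10011*, 10100*, 10101*, 10110*, 10111*, 11001*, 11010*, 11011*, 11110*
[col 1] -0011*, -0101, -1001*, -1010*, -1011*, -1110*, 0-010*, 0-011*, 0-101, 000-0, 0001-*, 01-01, 01-10*, 010-1*, 0101-*, 1-001*, 1-011*, 1-110, 10-01*, 10-11*, 100-1*, 101-0*, 101-1*, 1010-*, 1011-*, 11-10*, 110-1*, 1101-*
[col 2] --011, -1-10, -10-1, -101-, 0-01-, 1-0-1, 10--1, 101--
Prime implicants: --011, -0101, -1-10, -10-1, -101-, 0-01-, 0-101, 000-0, 01-01, 1-0-1, 1-110, 10--1, 101--
PI chart (minterm → PIs covering it):
  0 | 000-0  (sole → essential)
  2 | 0-01-,000-0
  3 | --011,0-01-
  5 | -0101,0-101
  9 | -10-1,01-01
  10 | -1-10,-101-,0-01-
  11 | --011,-10-1,-101-,0-01-
  13 | 0-101,01-01
  14 | -1-10  (sole → essential)
  17 | 1-0-1,10--1
  19 | --011,1-0-1,10--1
  20 | 101--  (sole → essential)
  23 | 10--1,101--
  26 | -1-10,-101-
  27 | --011,-10-1,-101-,1-0-1
Essential prime implicants: -1-10, 000-0, 101--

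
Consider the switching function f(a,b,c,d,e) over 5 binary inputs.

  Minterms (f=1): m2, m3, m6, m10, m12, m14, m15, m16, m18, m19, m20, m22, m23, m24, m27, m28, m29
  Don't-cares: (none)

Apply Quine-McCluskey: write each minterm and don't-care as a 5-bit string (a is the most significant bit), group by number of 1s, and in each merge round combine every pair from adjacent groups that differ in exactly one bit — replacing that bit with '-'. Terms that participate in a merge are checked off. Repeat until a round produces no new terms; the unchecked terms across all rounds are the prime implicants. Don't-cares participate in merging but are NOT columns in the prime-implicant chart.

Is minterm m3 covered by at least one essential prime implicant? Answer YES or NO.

YES

[col 0] 00010*, 00011*, 00110*, 01010*, 01100*, 01110*, 01111*, 10000*, 10010*, 10011*, 10100*, 10110*, 10111*, 11000*, 11011*, 11100*, 11101*
[col 1] -0010*, -0011*, -0110*, -1100, 0-010*, 0-110*, 00-10*, 0001-*, 01-10*, 011-0, 0111-, 1-000*, 1-011, 1-100*, 10-00*, 10-10*, 10-11*, 100-0*, 1001-*, 101-0*, 1011-*, 11-00*, 1110-
[col 2] -0-10, -001-, 0--10, 1--00, 10--0, 10-1-
Prime implicants: -0-10, -001-, -1100, 0--10, 011-0, 0111-, 1--00, 1-011, 10--0, 10-1-, 1110-
PI chart (minterm → PIs covering it):
  2 | -0-10,-001-,0--10
  3 | -001-  (sole → essential)
  6 | -0-10,0--10
  10 | 0--10  (sole → essential)
  12 | -1100,011-0
  14 | 0--10,011-0,0111-
  15 | 0111-  (sole → essential)
  16 | 1--00,10--0
  18 | -0-10,-001-,10--0,10-1-
  19 | -001-,1-011,10-1-
  20 | 1--00,10--0
  22 | -0-10,10--0,10-1-
  23 | 10-1-  (sole → essential)
  24 | 1--00  (sole → essential)
  27 | 1-011  (sole → essential)
  28 | -1100,1--00,1110-
  29 | 1110-  (sole → essential)
Essential prime implicants: -001-, 0--10, 0111-, 1--00, 1-011, 10-1-, 1110-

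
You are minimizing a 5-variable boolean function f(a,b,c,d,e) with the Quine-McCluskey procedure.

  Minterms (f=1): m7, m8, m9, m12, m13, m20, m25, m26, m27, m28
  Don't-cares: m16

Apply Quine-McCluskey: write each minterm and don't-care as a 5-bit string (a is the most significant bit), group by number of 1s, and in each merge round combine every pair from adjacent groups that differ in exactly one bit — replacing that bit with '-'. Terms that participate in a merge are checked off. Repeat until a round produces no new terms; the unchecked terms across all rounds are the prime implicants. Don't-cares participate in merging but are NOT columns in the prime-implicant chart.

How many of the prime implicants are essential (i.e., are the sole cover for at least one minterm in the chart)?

3

[col 0] 00111, 01000*, 01001*, 01100*, 01101*, 10000*, 10100*, 11001*, 11010*, 11011*, 11100*
[col 1] -1001, -1100, 01-00*, 01-01*, 0100-*, 0110-*, 1-100, 10-00, 110-1, 1101-
[col 2] 01-0-
Prime implicants: -1001, -1100, 00111, 01-0-, 1-100, 10-00, 110-1, 1101-
PI chart (minterm → PIs covering it):
  7 | 00111  (sole → essential)
  8 | 01-0-  (sole → essential)
  9 | -1001,01-0-
  12 | -1100,01-0-
  13 | 01-0-  (sole → essential)
  20 | 1-100,10-00
  25 | -1001,110-1
  26 | 1101-  (sole → essential)
  27 | 110-1,1101-
  28 | -1100,1-100
Essential prime implicants: 00111, 01-0-, 1101-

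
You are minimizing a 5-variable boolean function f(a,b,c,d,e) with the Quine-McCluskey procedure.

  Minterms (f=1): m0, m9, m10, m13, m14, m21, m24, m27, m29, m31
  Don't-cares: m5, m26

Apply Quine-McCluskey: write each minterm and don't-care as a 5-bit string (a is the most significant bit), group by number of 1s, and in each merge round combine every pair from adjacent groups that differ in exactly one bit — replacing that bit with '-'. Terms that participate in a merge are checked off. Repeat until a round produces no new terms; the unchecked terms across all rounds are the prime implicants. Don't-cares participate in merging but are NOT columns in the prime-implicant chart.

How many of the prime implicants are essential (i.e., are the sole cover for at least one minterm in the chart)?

[col 0] 00000, 00101*, 01001*, 01010*, 01101*, 01110*, 10101*, 11000*, 11010*, 11011*, 11101*, 11111*
[col 1] -0101*, -1010, -1101*, 0-101*, 01-01, 01-10, 1-101*, 11-11, 110-0, 1101-, 111-1
[col 2] --101
Prime implicants: --101, -1010, 00000, 01-01, 01-10, 11-11, 110-0, 1101-, 111-1
PI chart (minterm → PIs covering it):
  0 | 00000  (sole → essential)
  9 | 01-01  (sole → essential)
  10 | -1010,01-10
  13 | --101,01-01
  14 | 01-10  (sole → essential)
  21 | --101  (sole → essential)
  24 | 110-0  (sole → essential)
  27 | 11-11,1101-
  29 | --101,111-1
  31 | 11-11,111-1
Essential prime implicants: --101, 00000, 01-01, 01-10, 110-0

5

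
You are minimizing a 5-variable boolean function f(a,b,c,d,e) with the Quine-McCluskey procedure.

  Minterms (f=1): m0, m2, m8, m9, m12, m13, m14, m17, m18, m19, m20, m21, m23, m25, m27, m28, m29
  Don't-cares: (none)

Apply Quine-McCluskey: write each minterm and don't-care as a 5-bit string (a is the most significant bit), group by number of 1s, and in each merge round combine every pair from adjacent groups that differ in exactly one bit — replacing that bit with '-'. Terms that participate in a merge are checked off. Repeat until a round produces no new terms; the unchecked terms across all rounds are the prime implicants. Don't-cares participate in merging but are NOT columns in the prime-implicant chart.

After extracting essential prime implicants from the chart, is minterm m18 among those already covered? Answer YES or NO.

Round 0: 00000✓ 00010✓ 01000✓ 01001✓ 01100✓ 01101✓ 01110✓ 10001✓ 10010✓ 10011✓ 10100✓ 10101✓ 10111✓ 11001✓ 11011✓ 11100✓ 11101✓
Round 1: -0010 -1001✓ -1100✓ -1101✓ 0-000 000-0 01-00✓ 01-01✓ 0100-✓ 011-0 0110-✓ 1-001✓ 1-011✓ 1-100✓ 1-101✓ 10-01✓ 10-11✓ 100-1✓ 1001- 101-1✓ 1010-✓ 11-01✓ 110-1✓ 1110-✓
Round 2: -1-01 -110- 01-0- 1--01 1-0-1 1-10- 10--1
PIs = {-0010, -1-01, -110-, 0-000, 000-0, 01-0-, 011-0, 1--01, 1-0-1, 1-10-, 10--1, 1001-}
Coverage chart:
  m0: 0-000,000-0
  m2: -0010,000-0
  m8: 0-000,01-0-
  m9: -1-01,01-0-
  m12: -110-,01-0-,011-0
  m13: -1-01,-110-,01-0-
  m14: 011-0 ←essential
  m17: 1--01,1-0-1,10--1
  m18: -0010,1001-
  m19: 1-0-1,10--1,1001-
  m20: 1-10- ←essential
  m21: 1--01,1-10-,10--1
  m23: 10--1 ←essential
  m25: -1-01,1--01,1-0-1
  m27: 1-0-1 ←essential
  m28: -110-,1-10-
  m29: -1-01,-110-,1--01,1-10-
Essential: 011-0, 1-0-1, 1-10-, 10--1

NO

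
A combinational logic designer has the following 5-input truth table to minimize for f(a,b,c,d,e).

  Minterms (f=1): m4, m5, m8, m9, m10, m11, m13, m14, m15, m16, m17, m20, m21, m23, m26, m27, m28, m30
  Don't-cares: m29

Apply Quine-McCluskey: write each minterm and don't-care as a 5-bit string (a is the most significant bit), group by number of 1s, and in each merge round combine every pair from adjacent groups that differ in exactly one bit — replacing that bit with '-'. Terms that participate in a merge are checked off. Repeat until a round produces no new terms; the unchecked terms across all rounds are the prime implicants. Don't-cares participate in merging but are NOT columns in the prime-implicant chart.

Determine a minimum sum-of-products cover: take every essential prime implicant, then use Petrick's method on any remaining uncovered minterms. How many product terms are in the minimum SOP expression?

Round 0: 00100✓ 00101✓ 01000✓ 01001✓ 01010✓ 01011✓ 01101✓ 01110✓ 01111✓ 10000✓ 10001✓ 10100✓ 10101✓ 10111✓ 11010✓ 11011✓ 11100✓ 11101✓ 11110✓
Round 1: -0100✓ -0101✓ -1010✓ -1011✓ -1101✓ -1110✓ 0-101✓ 0010-✓ 01-01✓ 01-10✓ 01-11✓ 010-0✓ 010-1✓ 0100-✓ 0101-✓ 011-1✓ 0111-✓ 1-100✓ 1-101✓ 10-00✓ 10-01✓ 1000-✓ 101-1 1010-✓ 11-10✓ 1101-✓ 111-0 1110-✓
Round 2: --101 -010- -1-10 -101- 01--1 01-1- 010-- 1-10- 10-0-
PIs = {--101, -010-, -1-10, -101-, 01--1, 01-1-, 010--, 1-10-, 10-0-, 101-1, 111-0}
Coverage chart:
  m4: -010- ←essential
  m5: --101,-010-
  m8: 010-- ←essential
  m9: 01--1,010--
  m10: -1-10,-101-,01-1-,010--
  m11: -101-,01--1,01-1-,010--
  m13: --101,01--1
  m14: -1-10,01-1-
  m15: 01--1,01-1-
  m16: 10-0- ←essential
  m17: 10-0- ←essential
  m20: -010-,1-10-,10-0-
  m21: --101,-010-,1-10-,10-0-,101-1
  m23: 101-1 ←essential
  m26: -1-10,-101-
  m27: -101- ←essential
  m28: 1-10-,111-0
  m30: -1-10,111-0
Essential: -010-, -101-, 010--, 10-0-, 101-1
Petrick residual → --101, 01-1-, 111-0
Min cover (8 terms): cd'e + b'cd' + bc'd + a'bd + a'bc' + ab'd' + ab'ce + abce'

8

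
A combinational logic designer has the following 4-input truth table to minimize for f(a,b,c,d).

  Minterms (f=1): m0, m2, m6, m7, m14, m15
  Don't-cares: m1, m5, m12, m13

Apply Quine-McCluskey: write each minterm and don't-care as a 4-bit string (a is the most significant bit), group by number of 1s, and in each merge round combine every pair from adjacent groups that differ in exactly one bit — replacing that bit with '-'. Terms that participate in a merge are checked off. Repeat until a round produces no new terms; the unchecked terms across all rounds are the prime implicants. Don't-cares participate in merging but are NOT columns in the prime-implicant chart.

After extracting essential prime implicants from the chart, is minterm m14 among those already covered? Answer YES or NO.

Round 0: 0000✓ 0001✓ 0010✓ 0101✓ 0110✓ 0111✓ 1100✓ 1101✓ 1110✓ 1111✓
Round 1: -101✓ -110✓ -111✓ 0-01 0-10 00-0 000- 01-1✓ 011-✓ 11-0✓ 11-1✓ 110-✓ 111-✓
Round 2: -1-1 -11- 11--
PIs = {-1-1, -11-, 0-01, 0-10, 00-0, 000-, 11--}
Coverage chart:
  m0: 00-0,000-
  m2: 0-10,00-0
  m6: -11-,0-10
  m7: -1-1,-11-
  m14: -11-,11--
  m15: -1-1,-11-,11--
(no essential prime implicants)

NO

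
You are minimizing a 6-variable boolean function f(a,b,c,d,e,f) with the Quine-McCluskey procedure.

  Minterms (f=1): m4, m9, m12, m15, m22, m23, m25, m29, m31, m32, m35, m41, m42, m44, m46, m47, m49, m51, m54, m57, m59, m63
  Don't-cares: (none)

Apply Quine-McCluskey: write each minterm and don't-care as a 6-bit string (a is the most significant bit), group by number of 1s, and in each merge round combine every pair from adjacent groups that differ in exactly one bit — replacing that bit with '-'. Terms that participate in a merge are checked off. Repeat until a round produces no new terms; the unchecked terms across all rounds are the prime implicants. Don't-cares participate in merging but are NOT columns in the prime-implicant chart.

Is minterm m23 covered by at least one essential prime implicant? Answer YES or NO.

[col 0] 000100*, 001001*, 001100*, 001111*, 010110*, 010111*, 011001*, 011101*, 011111*, 100000, 100011*, 101001*, 101010*, 101100*, 101110*, 101111*, 110001*, 110011*, 110110*, 111001*, 111011*, 111111*
[col 1] -01001*, -01100, -01111*, -10110, -11001*, -11111*, 0-1001*, 0-1111*, 00-100, 01-111, 01011-, 011-01, 0111-1, 1-0011, 1-1001*, 1-1111*, 101-10, 1011-0, 10111-, 11-001*, 11-011*, 1100-1*, 111-11, 1110-1*
[col 2] --1001, --1111, 11-0-1
Prime implicants: --1001, --1111, -01100, -10110, 00-100, 01-111, 01011-, 011-01, 0111-1, 1-0011, 100000, 101-10, 1011-0, 10111-, 11-0-1, 111-11
PI chart (minterm → PIs covering it):
  4 | 00-100  (sole → essential)
  9 | --1001  (sole → essential)
  12 | -01100,00-100
  15 | --1111  (sole → essential)
  22 | -10110,01011-
  23 | 01-111,01011-
  25 | --1001,011-01
  29 | 011-01,0111-1
  31 | --1111,01-111,0111-1
  32 | 100000  (sole → essential)
  35 | 1-0011  (sole → essential)
  41 | --1001  (sole → essential)
  42 | 101-10  (sole → essential)
  44 | -01100,1011-0
  46 | 101-10,1011-0,10111-
  47 | --1111,10111-
  49 | 11-0-1  (sole → essential)
  51 | 1-0011,11-0-1
  54 | -10110  (sole → essential)
  57 | --1001,11-0-1
  59 | 11-0-1,111-11
  63 | --1111,111-11
Essential prime implicants: --1001, --1111, -10110, 00-100, 1-0011, 100000, 101-10, 11-0-1

NO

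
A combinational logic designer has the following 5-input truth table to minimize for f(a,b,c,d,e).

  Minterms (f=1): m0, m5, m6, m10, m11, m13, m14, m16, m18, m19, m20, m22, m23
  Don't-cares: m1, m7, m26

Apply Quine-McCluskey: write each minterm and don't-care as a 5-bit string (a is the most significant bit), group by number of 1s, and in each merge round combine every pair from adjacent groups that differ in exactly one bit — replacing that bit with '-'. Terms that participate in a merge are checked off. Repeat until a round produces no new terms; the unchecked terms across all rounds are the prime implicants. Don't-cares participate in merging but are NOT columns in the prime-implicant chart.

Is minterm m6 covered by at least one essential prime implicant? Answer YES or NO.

[col 0] 00000*, 00001*, 00101*, 00110*, 00111*, 01010*, 01011*, 01101*, 01110*, 10000*, 10010*, 10011*, 10100*, 10110*, 10111*, 11010*
[col 1] -0000, -0110*, -0111*, -1010, 0-101, 0-110, 00-01, 0000-, 001-1, 0011-*, 01-10, 0101-, 1-010, 10-00*, 10-10*, 10-11*, 100-0*, 1001-*, 101-0*, 1011-*
[col 2] -011-, 10--0, 10-1-
Prime implicants: -0000, -011-, -1010, 0-101, 0-110, 00-01, 0000-, 001-1, 01-10, 0101-, 1-010, 10--0, 10-1-
PI chart (minterm → PIs covering it):
  0 | -0000,0000-
  5 | 0-101,00-01,001-1
  6 | -011-,0-110
  10 | -1010,01-10,0101-
  11 | 0101-  (sole → essential)
  13 | 0-101  (sole → essential)
  14 | 0-110,01-10
  16 | -0000,10--0
  18 | 1-010,10--0,10-1-
  19 | 10-1-  (sole → essential)
  20 | 10--0  (sole → essential)
  22 | -011-,10--0,10-1-
  23 | -011-,10-1-
Essential prime implicants: 0-101, 0101-, 10--0, 10-1-

NO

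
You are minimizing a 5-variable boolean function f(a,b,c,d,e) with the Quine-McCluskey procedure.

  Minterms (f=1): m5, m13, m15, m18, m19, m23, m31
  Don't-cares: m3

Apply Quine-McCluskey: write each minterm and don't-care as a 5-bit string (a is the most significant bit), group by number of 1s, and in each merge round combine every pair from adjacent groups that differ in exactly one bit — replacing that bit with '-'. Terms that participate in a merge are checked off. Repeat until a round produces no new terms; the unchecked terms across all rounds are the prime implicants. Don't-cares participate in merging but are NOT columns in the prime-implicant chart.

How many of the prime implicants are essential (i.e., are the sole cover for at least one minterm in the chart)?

[col 0] 00011*, 00101*, 01101*, 01111*, 10010*, 10011*, 10111*, 11111*
[col 1] -0011, -1111, 0-101, 011-1, 1-111, 10-11, 1001-
Prime implicants: -0011, -1111, 0-101, 011-1, 1-111, 10-11, 1001-
PI chart (minterm → PIs covering it):
  5 | 0-101  (sole → essential)
  13 | 0-101,011-1
  15 | -1111,011-1
  18 | 1001-  (sole → essential)
  19 | -0011,10-11,1001-
  23 | 1-111,10-11
  31 | -1111,1-111
Essential prime implicants: 0-101, 1001-

2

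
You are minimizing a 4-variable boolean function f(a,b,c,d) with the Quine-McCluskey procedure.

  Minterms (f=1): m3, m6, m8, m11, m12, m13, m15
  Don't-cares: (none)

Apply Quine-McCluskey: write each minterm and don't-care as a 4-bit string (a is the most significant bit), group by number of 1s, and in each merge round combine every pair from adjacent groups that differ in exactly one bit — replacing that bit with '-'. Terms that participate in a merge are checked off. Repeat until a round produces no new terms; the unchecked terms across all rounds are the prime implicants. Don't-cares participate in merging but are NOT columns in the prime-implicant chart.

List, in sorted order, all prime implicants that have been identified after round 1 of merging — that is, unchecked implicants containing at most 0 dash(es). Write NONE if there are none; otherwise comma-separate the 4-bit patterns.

Round 0: 0011✓ 0110 1000✓ 1011✓ 1100✓ 1101✓ 1111✓
Round 1: -011 1-00 1-11 11-1 110-
PIs = {-011, 0110, 1-00, 1-11, 11-1, 110-}

0110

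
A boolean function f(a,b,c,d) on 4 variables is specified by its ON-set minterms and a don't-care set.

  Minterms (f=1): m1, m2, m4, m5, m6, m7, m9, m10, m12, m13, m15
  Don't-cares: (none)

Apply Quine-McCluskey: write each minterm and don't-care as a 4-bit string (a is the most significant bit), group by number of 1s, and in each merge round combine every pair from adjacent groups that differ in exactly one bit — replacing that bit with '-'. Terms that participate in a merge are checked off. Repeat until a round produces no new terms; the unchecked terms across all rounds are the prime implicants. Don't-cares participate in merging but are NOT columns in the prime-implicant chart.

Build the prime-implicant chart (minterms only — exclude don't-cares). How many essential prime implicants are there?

size-2^0 implicants → 0001(✓)  0010(✓)  0100(✓)  0101(✓)  0110(✓)  0111(✓)  1001(✓)  1010(✓)  1100(✓)  1101(✓)  1111(✓)
size-2^1 implicants → -001(✓)  -010  -100(✓)  -101(✓)  -111(✓)  0-01(✓)  0-10  01-0(✓)  01-1(✓)  010-(✓)  011-(✓)  1-01(✓)  11-1(✓)  110-(✓)
size-2^2 implicants → --01  -1-1  -10-  01--
Unchecked terms (primes): --01, -010, -1-1, -10-, 0-10, 01--
Minterm coverage:
  m1 ⊆ --01 [E]
  m2 ⊆ -010,0-10
  m4 ⊆ -10-,01--
  m5 ⊆ --01,-1-1,-10-,01--
  m6 ⊆ 0-10,01--
  m7 ⊆ -1-1,01--
  m9 ⊆ --01 [E]
  m10 ⊆ -010 [E]
  m12 ⊆ -10- [E]
  m13 ⊆ --01,-1-1,-10-
  m15 ⊆ -1-1 [E]
E = {--01, -010, -1-1, -10-}

4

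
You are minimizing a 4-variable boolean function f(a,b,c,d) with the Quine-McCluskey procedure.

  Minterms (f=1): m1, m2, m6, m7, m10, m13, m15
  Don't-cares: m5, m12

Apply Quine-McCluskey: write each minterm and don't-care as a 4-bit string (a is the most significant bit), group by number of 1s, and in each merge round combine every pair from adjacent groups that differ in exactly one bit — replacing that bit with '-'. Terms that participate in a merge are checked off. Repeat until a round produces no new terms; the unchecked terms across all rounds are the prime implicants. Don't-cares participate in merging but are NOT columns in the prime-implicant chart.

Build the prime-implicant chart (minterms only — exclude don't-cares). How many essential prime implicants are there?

3

Round 0: 0001✓ 0010✓ 0101✓ 0110✓ 0111✓ 1010✓ 1100✓ 1101✓ 1111✓
Round 1: -010 -101✓ -111✓ 0-01 0-10 01-1✓ 011- 11-1✓ 110-
Round 2: -1-1
PIs = {-010, -1-1, 0-01, 0-10, 011-, 110-}
Coverage chart:
  m1: 0-01 ←essential
  m2: -010,0-10
  m6: 0-10,011-
  m7: -1-1,011-
  m10: -010 ←essential
  m13: -1-1,110-
  m15: -1-1 ←essential
Essential: -010, -1-1, 0-01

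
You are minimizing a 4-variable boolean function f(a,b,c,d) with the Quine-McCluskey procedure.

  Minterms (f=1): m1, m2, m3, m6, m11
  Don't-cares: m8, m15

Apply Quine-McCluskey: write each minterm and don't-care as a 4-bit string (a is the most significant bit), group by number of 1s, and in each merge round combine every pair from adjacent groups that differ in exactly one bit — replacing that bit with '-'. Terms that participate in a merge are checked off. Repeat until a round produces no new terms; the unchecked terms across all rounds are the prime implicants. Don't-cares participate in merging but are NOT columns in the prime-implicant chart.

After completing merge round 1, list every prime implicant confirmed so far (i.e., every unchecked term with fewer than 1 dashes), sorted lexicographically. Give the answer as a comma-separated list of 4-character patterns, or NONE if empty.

1000

size-2^0 implicants → 0001(✓)  0010(✓)  0011(✓)  0110(✓)  1000  1011(✓)  1111(✓)
size-2^1 implicants → -011  0-10  00-1  001-  1-11
Unchecked terms (primes): -011, 0-10, 00-1, 001-, 1-11, 1000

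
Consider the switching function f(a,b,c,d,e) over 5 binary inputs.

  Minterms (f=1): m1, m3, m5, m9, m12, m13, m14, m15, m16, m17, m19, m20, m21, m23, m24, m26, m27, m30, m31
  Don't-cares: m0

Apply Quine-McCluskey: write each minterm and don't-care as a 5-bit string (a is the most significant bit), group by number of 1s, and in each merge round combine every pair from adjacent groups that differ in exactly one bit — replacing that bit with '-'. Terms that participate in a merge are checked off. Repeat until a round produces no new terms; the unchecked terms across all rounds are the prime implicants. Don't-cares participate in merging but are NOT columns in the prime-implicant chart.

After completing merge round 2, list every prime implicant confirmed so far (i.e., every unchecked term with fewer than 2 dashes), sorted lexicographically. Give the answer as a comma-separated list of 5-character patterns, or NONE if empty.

1-000, 110-0

[col 0] 00000*, 00001*, 00011*, 00101*, 01001*, 01100*, 01101*, 01110*, 01111*, 10000*, 10001*, 10011*, 10100*, 10101*, 10111*, 11000*, 11010*, 11011*, 11110*, 11111*
[col 1] -0000*, -0001*, -0011*, -0101*, -1110*, -1111*, 0-001*, 0-101*, 00-01*, 000-1*, 0000-*, 01-01*, 011-0*, 011-1*, 0110-*, 0111-*, 1-000, 1-011*, 1-111*, 10-00*, 10-01*, 10-11*, 100-1*, 1000-*, 101-1*, 1010-*, 11-10*, 11-11*, 110-0, 1101-*, 1111-*
[col 2] -0-01, -00-1, -000-, -111-, 0--01, 011--, 1--11, 10--1, 10-0-, 11-1-
Prime implicants: -0-01, -00-1, -000-, -111-, 0--01, 011--, 1--11, 1-000, 10--1, 10-0-, 11-1-, 110-0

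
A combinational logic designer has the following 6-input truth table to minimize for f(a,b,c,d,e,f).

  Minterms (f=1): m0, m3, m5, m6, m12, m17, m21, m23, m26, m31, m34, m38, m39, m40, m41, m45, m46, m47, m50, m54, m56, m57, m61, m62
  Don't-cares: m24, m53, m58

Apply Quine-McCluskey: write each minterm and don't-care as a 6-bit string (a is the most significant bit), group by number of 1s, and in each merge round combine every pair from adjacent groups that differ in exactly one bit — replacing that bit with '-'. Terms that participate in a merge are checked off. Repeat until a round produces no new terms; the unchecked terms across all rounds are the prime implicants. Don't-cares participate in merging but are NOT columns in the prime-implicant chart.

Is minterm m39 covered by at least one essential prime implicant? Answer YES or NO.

size-2^0 implicants → 000000  000011  000101(✓)  000110(✓)  001100  010001(✓)  010101(✓)  010111(✓)  011000(✓)  011010(✓)  011111(✓)  100010(✓)  100110(✓)  100111(✓)  101000(✓)  101001(✓)  101101(✓)  101110(✓)  101111(✓)  110010(✓)  110101(✓)  110110(✓)  111000(✓)  111001(✓)  111010(✓)  111101(✓)  111110(✓)
size-2^1 implicants → -00110  -10101  -11000(✓)  -11010(✓)  0-0101  01-111  010-01  0101-1  0110-0(✓)  1-0010(✓)  1-0110(✓)  1-1000(✓)  1-1001(✓)  1-1101(✓)  1-1110(✓)  10-110(✓)  10-111(✓)  100-10(✓)  10011-(✓)  101-01(✓)  10100-(✓)  1011-1  10111-(✓)  11-010(✓)  11-101  11-110(✓)  110-10(✓)  111-01(✓)  111-10(✓)  1110-0(✓)  11100-(✓)
size-2^2 implicants → -110-0  1--110  1-0-10  1-1-01  1-100-  10-11-  11--10
Unchecked terms (primes): -00110, -10101, -110-0, 0-0101, 000000, 000011, 001100, 01-111, 010-01, 0101-1, 1--110, 1-0-10, 1-1-01, 1-100-, 10-11-, 1011-1, 11--10, 11-101
Minterm coverage:
  m0 ⊆ 000000 [E]
  m3 ⊆ 000011 [E]
  m5 ⊆ 0-0101 [E]
  m6 ⊆ -00110 [E]
  m12 ⊆ 001100 [E]
  m17 ⊆ 010-01 [E]
  m21 ⊆ -10101,0-0101,010-01,0101-1
  m23 ⊆ 01-111,0101-1
  m26 ⊆ -110-0 [E]
  m31 ⊆ 01-111 [E]
  m34 ⊆ 1-0-10 [E]
  m38 ⊆ -00110,1--110,1-0-10,10-11-
  m39 ⊆ 10-11- [E]
  m40 ⊆ 1-100- [E]
  m41 ⊆ 1-1-01,1-100-
  m45 ⊆ 1-1-01,1011-1
  m46 ⊆ 1--110,10-11-
  m47 ⊆ 10-11-,1011-1
  m50 ⊆ 1-0-10,11--10
  m54 ⊆ 1--110,1-0-10,11--10
  m56 ⊆ -110-0,1-100-
  m57 ⊆ 1-1-01,1-100-
  m61 ⊆ 1-1-01,11-101
  m62 ⊆ 1--110,11--10
E = {-00110, -110-0, 0-0101, 000000, 000011, 001100, 01-111, 010-01, 1-0-10, 1-100-, 10-11-}

YES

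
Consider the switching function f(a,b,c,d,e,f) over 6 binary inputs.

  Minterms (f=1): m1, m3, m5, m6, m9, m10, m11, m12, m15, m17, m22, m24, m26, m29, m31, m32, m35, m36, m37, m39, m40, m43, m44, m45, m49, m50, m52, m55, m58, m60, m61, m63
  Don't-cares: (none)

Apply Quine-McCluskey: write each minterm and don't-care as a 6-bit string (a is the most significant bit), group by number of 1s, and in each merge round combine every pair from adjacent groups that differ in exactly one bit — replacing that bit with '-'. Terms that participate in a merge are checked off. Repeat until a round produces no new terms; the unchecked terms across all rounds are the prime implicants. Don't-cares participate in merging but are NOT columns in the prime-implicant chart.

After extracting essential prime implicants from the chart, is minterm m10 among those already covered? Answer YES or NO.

[col 0] 000001*, 000011*, 000101*, 000110*, 001001*, 001010*, 001011*, 001100*, 001111*, 010001*, 010110*, 011000*, 011010*, 011101*, 011111*, 100000*, 100011*, 100100*, 100101*, 100111*, 101000*, 101011*, 101100*, 101101*, 110001*, 110010*, 110100*, 110111*, 111010*, 111100*, 111101*, 111111*
[col 1] -00011*, -00101, -01011*, -01100, -10001, -11010, -11101*, -11111*, 0-0001, 0-0110, 0-1010, 0-1111, 00-001*, 00-011*, 000-01, 0000-1*, 001-11, 0010-1*, 00101-, 0110-0, 0111-1*, 1-0100*, 1-0111, 1-1100*, 1-1101*, 10-000*, 10-011*, 10-100*, 10-101*, 100-00*, 100-11, 1001-1, 10010-*, 101-00*, 10110-*, 11-010, 11-100*, 11-111, 1111-1*, 11110-*
[col 2] -0-011, -111-1, 00-0-1, 1--100, 1-110-, 10--00, 10-10-
Prime implicants: -0-011, -00101, -01100, -10001, -11010, -111-1, 0-0001, 0-0110, 0-1010, 0-1111, 00-0-1, 000-01, 001-11, 00101-, 0110-0, 1--100, 1-0111, 1-110-, 10--00, 10-10-, 100-11, 1001-1, 11-010, 11-111
PI chart (minterm → PIs covering it):
  1 | 0-0001,00-0-1,000-01
  3 | -0-011,00-0-1
  5 | -00101,000-01
  6 | 0-0110  (sole → essential)
  9 | 00-0-1  (sole → essential)
  10 | 0-1010,00101-
  11 | -0-011,00-0-1,001-11,00101-
  12 | -01100  (sole → essential)
  15 | 0-1111,001-11
  17 | -10001,0-0001
  22 | 0-0110  (sole → essential)
  24 | 0110-0  (sole → essential)
  26 | -11010,0-1010,0110-0
  29 | -111-1  (sole → essential)
  31 | -111-1,0-1111
  32 | 10--00  (sole → essential)
  35 | -0-011,100-11
  36 | 1--100,10--00,10-10-
  37 | -00101,10-10-,1001-1
  39 | 1-0111,100-11,1001-1
  40 | 10--00  (sole → essential)
  43 | -0-011  (sole → essential)
  44 | -01100,1--100,1-110-,10--00,10-10-
  45 | 1-110-,10-10-
  49 | -10001  (sole → essential)
  50 | 11-010  (sole → essential)
  52 | 1--100  (sole → essential)
  55 | 1-0111,11-111
  58 | -11010,11-010
  60 | 1--100,1-110-
  61 | -111-1,1-110-
  63 | -111-1,11-111
Essential prime implicants: -0-011, -01100, -10001, -111-1, 0-0110, 00-0-1, 0110-0, 1--100, 10--00, 11-010

NO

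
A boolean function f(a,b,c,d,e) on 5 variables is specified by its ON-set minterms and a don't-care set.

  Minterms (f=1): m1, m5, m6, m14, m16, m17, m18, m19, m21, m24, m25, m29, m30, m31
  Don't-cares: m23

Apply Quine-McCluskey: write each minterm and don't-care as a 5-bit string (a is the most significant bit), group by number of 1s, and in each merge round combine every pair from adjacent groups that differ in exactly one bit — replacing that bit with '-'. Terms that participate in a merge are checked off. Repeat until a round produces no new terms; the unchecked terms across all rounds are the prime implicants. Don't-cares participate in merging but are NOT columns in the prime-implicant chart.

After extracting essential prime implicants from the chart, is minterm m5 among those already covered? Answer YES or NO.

YES

[col 0] 00001*, 00101*, 00110*, 01110*, 10000*, 10001*, 10010*, 10011*, 10101*, 10111*, 11000*, 11001*, 11101*, 11110*, 11111*
[col 1] -0001*, -0101*, -1110, 0-110, 00-01*, 1-000*, 1-001*, 1-101*, 1-111*, 10-01*, 10-11*, 100-0*, 100-1*, 1000-*, 1001-*, 101-1*, 11-01*, 1100-*, 111-1*, 1111-
[col 2] -0-01, 1--01, 1-00-, 1-1-1, 10--1, 100--
Prime implicants: -0-01, -1110, 0-110, 1--01, 1-00-, 1-1-1, 10--1, 100--, 1111-
PI chart (minterm → PIs covering it):
  1 | -0-01  (sole → essential)
  5 | -0-01  (sole → essential)
  6 | 0-110  (sole → essential)
  14 | -1110,0-110
  16 | 1-00-,100--
  17 | -0-01,1--01,1-00-,10--1,100--
  18 | 100--  (sole → essential)
  19 | 10--1,100--
  21 | -0-01,1--01,1-1-1,10--1
  24 | 1-00-  (sole → essential)
  25 | 1--01,1-00-
  29 | 1--01,1-1-1
  30 | -1110,1111-
  31 | 1-1-1,1111-
Essential prime implicants: -0-01, 0-110, 1-00-, 100--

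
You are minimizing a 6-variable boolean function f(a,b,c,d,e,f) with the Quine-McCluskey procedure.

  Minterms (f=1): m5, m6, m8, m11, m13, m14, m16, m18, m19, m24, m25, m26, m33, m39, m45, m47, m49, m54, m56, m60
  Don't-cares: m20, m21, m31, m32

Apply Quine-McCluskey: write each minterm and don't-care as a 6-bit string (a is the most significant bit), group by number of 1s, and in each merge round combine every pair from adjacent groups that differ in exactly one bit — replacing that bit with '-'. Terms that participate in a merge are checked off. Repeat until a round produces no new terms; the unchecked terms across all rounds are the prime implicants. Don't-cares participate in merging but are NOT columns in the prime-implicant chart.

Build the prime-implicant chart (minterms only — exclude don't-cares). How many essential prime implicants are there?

10

size-2^0 implicants → 000101(✓)  000110(✓)  001000(✓)  001011  001101(✓)  001110(✓)  010000(✓)  010010(✓)  010011(✓)  010100(✓)  010101(✓)  011000(✓)  011001(✓)  011010(✓)  011111  100000(✓)  100001(✓)  100111(✓)  101101(✓)  101111(✓)  110001(✓)  110110  111000(✓)  111100(✓)
size-2^1 implicants → -01101  -11000  0-0101  0-1000  00-101  00-110  01-000(✓)  01-010(✓)  010-00  0100-0(✓)  01001-  01010-  0110-0(✓)  01100-  1-0001  10-111  10000-  1011-1  111-00
size-2^2 implicants → 01-0-0
Unchecked terms (primes): -01101, -11000, 0-0101, 0-1000, 00-101, 00-110, 001011, 01-0-0, 010-00, 01001-, 01010-, 01100-, 011111, 1-0001, 10-111, 10000-, 1011-1, 110110, 111-00
Minterm coverage:
  m5 ⊆ 0-0101,00-101
  m6 ⊆ 00-110 [E]
  m8 ⊆ 0-1000 [E]
  m11 ⊆ 001011 [E]
  m13 ⊆ -01101,00-101
  m14 ⊆ 00-110 [E]
  m16 ⊆ 01-0-0,010-00
  m18 ⊆ 01-0-0,01001-
  m19 ⊆ 01001- [E]
  m24 ⊆ -11000,0-1000,01-0-0,01100-
  m25 ⊆ 01100- [E]
  m26 ⊆ 01-0-0 [E]
  m33 ⊆ 1-0001,10000-
  m39 ⊆ 10-111 [E]
  m45 ⊆ -01101,1011-1
  m47 ⊆ 10-111,1011-1
  m49 ⊆ 1-0001 [E]
  m54 ⊆ 110110 [E]
  m56 ⊆ -11000,111-00
  m60 ⊆ 111-00 [E]
E = {0-1000, 00-110, 001011, 01-0-0, 01001-, 01100-, 1-0001, 10-111, 110110, 111-00}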